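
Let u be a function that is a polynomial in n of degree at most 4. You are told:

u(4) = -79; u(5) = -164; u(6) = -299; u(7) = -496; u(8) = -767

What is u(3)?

-32

First differences: -85, -135, -197, -271. Second differences: -50, -62, -74. Third differences: -12, -12.
Level-3 differences are constant, so u has degree 3.
Fitting a degree-3 polynomial gives u(n) = -2n³ + 5n² - 8n + 1.
Then u(3) = -32.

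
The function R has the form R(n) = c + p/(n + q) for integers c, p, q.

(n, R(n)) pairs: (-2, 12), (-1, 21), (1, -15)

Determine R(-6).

(R(n) − c)(n + q) = p for each data point; the three points give a linear system in c and q, then p follows.
Solving: c = 3, q = 0, p = -18, so R(n) = 3 − 18/(n + 0).
Then R(-6) = 3 − 18/(-6) = 6.

6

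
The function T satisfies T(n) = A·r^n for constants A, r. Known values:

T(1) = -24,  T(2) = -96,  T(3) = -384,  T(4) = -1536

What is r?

Consecutive ratio: -96/(-24) = 4, and -384/(-96) = 4, so r = 4.
Then A·4^1 = -24 gives A = -6, and T(n) = -6·4^n.

4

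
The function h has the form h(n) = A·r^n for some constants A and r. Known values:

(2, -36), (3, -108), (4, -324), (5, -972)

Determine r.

3

Consecutive ratio: -108/(-36) = 3, and -324/(-108) = 3, so r = 3.
Then A·3^2 = -36 gives A = -4, and h(n) = -4·3^n.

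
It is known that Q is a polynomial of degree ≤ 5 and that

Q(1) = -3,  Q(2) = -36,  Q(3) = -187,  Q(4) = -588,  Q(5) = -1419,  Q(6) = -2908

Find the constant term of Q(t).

First differences: -33, -151, -401, -831, -1489. Second differences: -118, -250, -430, -658. Third differences: -132, -180, -228. Fourth differences: -48, -48.
Level-4 differences are constant, so Q has degree 4.
Fitting a degree-4 polynomial gives Q(t) = -2t^4 - 2t³ + 3t² + 2t - 4.
The constant term is Q(0) = -4.

-4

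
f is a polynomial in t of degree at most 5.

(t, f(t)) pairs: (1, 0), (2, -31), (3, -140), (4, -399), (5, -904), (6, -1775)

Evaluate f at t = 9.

First differences: -31, -109, -259, -505, -871. Second differences: -78, -150, -246, -366. Third differences: -72, -96, -120. Fourth differences: -24, -24.
Level-4 differences are constant, so f has degree 4.
Fitting a degree-4 polynomial gives f(t) = -t^4 - 2t³ - 2t² + 4t + 1.
Then f(9) = -8144.

-8144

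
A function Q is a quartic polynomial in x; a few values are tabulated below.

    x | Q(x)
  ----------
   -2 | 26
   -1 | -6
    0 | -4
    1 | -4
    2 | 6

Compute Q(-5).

1406

Write Q(x) = ax^4 + bx³ + cx² + dx + e; the 5 given values yield a linear system in the 5 coefficients.
Solving, Q(x) = 2x^4 - 2x³ - 3x² + 3x - 4.
Then Q(-5) = 1406.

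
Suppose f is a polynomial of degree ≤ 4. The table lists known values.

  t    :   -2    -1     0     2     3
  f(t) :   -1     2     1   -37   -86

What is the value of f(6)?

-425

Write f(t) = at^4 + bt³ + ct² + dt + e; the 5 given values yield a linear system in the 5 coefficients.
Solving, the leading coefficient vanishes, and f(t) = -t³ - 5t² - 5t + 1.
Then f(6) = -425.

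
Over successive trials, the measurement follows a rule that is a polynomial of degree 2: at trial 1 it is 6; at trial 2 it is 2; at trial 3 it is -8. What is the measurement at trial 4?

Write the value at x as P(x).
Write P(x) = ax² + bx + c; the 3 given values yield a linear system in the 3 coefficients.
Solving, P(x) = -3x² + 5x + 4.
Then P(4) = -24.

-24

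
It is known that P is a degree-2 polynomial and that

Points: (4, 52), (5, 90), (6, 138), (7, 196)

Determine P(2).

First differences: 38, 48, 58. Second differences: 10, 10.
Level-2 differences are constant, so P has degree 2.
Fitting a degree-2 polynomial gives P(n) = 5n² - 7n.
Then P(2) = 6.

6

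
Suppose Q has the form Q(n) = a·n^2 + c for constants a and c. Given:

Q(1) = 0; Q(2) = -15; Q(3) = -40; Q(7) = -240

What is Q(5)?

From Q(1) = 0 and Q(2) = -15: 1a + c = 0 and 4a + c = -15.
Subtracting: 3a = -15, so a = -5; then c = 0 − (-5)·1 = 5.
So Q(n) = -5n² + 5, and Q(5) = -120.

-120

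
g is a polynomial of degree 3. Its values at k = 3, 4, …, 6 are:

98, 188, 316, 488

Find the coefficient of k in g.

4

Write g(k) = ak³ + bk² + ck + d; the 4 given values yield a linear system in the 4 coefficients.
Solving, g(k) = k³ + 7k² + 4k - 4.
The coefficient of k is 4.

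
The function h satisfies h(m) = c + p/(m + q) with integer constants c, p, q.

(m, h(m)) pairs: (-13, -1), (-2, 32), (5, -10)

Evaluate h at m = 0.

(h(m) − c)(m + q) = p for each data point; the three points give a linear system in c and q, then p follows.
Solving: c = -4, q = 1, p = -36, so h(m) = -4 − 36/(m + 1).
Then h(0) = -4 − 36/1 = -40.

-40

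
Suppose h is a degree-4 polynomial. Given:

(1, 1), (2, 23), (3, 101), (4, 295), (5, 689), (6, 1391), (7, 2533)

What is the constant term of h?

First differences: 22, 78, 194, 394, 702, 1142. Second differences: 56, 116, 200, 308, 440. Third differences: 60, 84, 108, 132. Fourth differences: 24, 24, 24.
Level-4 differences are constant, so h has degree 4.
Fitting a degree-4 polynomial gives h(t) = t^4 + 3t² - 2t - 1.
The constant term is h(0) = -1.

-1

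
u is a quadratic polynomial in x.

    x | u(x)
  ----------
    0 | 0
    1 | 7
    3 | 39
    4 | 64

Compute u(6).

132

Write u(x) = ax² + bx + c; the 4 given values yield a linear system in the 3 coefficients.
Solving, u(x) = 3x² + 4x.
Then u(6) = 132.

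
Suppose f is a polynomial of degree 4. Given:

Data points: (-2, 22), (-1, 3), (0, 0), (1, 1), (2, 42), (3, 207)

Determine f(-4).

First differences: -19, -3, 1, 41, 165. Second differences: 16, 4, 40, 124. Third differences: -12, 36, 84. Fourth differences: 48, 48.
Level-4 differences are constant, so f has degree 4.
Fitting a degree-4 polynomial gives f(k) = 2k^4 + 2k³ - 3k.
Then f(-4) = 396.

396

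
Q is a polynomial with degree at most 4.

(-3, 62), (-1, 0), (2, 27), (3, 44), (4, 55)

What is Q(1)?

Write Q(t) = at^4 + bt³ + ct² + dt + e; the 5 given values yield a linear system in the 5 coefficients.
Solving, the leading coefficient vanishes, and Q(t) = -t³ + 6t² + 6t - 1.
Then Q(1) = 10.

10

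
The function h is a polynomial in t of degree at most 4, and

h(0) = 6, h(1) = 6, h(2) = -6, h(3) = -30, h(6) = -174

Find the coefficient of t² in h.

Write h(t) = at^4 + bt³ + ct² + dt + e; the 5 given values yield a linear system in the 5 coefficients.
Solving, the top 2 coefficients vanish, and h(t) = -6t² + 6t + 6.
The coefficient of t² is -6.

-6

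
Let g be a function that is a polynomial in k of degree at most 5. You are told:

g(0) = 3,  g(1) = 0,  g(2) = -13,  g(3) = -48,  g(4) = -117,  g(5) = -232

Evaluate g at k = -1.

First differences: -3, -13, -35, -69, -115. Second differences: -10, -22, -34, -46. Third differences: -12, -12, -12.
Level-3 differences are constant, so g has degree 3.
Fitting a degree-3 polynomial gives g(k) = -2k³ + k² - 2k + 3.
Then g(-1) = 8.

8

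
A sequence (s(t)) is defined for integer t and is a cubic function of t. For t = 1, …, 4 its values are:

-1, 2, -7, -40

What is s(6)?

-226

Write s(t) = at³ + bt² + ct + d; the 4 given values yield a linear system in the 4 coefficients.
Solving, s(t) = -2t³ + 6t² - t - 4.
Then s(6) = -226.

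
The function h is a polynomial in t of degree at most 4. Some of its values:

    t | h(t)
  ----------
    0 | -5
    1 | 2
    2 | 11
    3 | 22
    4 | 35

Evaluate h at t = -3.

Write h(t) = at^4 + bt³ + ct² + dt + e; the 5 given values yield a linear system in the 5 coefficients.
Solving, the top 2 coefficients vanish, and h(t) = t² + 6t - 5.
Then h(-3) = -14.

-14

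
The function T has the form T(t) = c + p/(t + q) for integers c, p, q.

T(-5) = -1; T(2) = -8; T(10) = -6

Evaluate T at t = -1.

-17

(T(t) − c)(t + q) = p for each data point; the three points give a linear system in c and q, then p follows.
Solving: c = -5, q = 2, p = -12, so T(t) = -5 − 12/(t + 2).
Then T(-1) = -5 − 12/1 = -17.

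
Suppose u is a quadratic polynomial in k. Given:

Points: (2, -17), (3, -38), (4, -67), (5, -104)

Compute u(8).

-263

First differences: -21, -29, -37. Second differences: -8, -8.
Level-2 differences are constant, so u has degree 2.
Fitting a degree-2 polynomial gives u(k) = -4k² - k + 1.
Then u(8) = -263.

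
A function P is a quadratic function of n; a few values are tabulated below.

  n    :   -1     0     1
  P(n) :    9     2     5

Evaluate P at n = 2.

Write P(n) = an² + bn + c; the 3 given values yield a linear system in the 3 coefficients.
Solving, P(n) = 5n² - 2n + 2.
Then P(2) = 18.

18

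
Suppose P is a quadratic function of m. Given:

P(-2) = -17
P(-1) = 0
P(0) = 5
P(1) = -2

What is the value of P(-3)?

-46

First differences: 17, 5, -7. Second differences: -12, -12.
Level-2 differences are constant, so P has degree 2.
Fitting a degree-2 polynomial gives P(m) = -6m² - m + 5.
Then P(-3) = -46.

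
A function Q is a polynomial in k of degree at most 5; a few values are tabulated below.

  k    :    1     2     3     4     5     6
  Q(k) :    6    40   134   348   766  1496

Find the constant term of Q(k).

-4

Write Q(k) = ak^5 + bk^4 + ck³ + dk² + ek + p; the 6 given values yield a linear system in the 6 coefficients.
Solving, the leading coefficient vanishes, and Q(k) = k^4 + 5k² + 4k - 4.
The constant term is Q(0) = -4.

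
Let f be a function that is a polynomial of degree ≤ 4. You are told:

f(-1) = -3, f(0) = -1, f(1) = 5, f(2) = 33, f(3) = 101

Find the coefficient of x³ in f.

3

Write f(x) = ax^4 + bx³ + cx² + dx + e; the 5 given values yield a linear system in the 5 coefficients.
Solving, the leading coefficient vanishes, and f(x) = 3x³ + 2x² + x - 1.
The coefficient of x³ is 3.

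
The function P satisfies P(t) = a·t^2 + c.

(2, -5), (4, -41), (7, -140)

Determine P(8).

-185

From P(2) = -5 and P(4) = -41: 4a + c = -5 and 16a + c = -41.
Subtracting: 12a = -36, so a = -3; then c = -5 − (-3)·4 = 7.
So P(t) = -3t² + 7, and P(8) = -185.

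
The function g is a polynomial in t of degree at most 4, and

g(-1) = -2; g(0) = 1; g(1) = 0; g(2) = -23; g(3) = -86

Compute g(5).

-404

Write g(t) = at^4 + bt³ + ct² + dt + e; the 5 given values yield a linear system in the 5 coefficients.
Solving, the leading coefficient vanishes, and g(t) = -3t³ - 2t² + 4t + 1.
Then g(5) = -404.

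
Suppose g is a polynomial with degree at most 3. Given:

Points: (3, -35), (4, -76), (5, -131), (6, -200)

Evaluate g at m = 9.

Write g(m) = am³ + bm² + cm + d; the 4 given values yield a linear system in the 4 coefficients.
Solving, the leading coefficient vanishes, and g(m) = -7m² + 8m + 4.
Then g(9) = -491.

-491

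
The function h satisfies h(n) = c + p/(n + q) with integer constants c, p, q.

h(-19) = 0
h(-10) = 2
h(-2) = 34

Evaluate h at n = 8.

-6

(h(n) − c)(n + q) = p for each data point; the three points give a linear system in c and q, then p follows.
Solving: c = -2, q = 1, p = -36, so h(n) = -2 − 36/(n + 1).
Then h(8) = -2 − 36/9 = -6.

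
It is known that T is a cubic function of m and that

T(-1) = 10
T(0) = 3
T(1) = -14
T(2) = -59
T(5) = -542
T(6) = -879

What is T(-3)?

66

Write T(m) = am³ + bm² + cm + d; the 6 given values yield a linear system in the 4 coefficients.
Solving, T(m) = -3m³ - 5m² - 9m + 3.
Then T(-3) = 66.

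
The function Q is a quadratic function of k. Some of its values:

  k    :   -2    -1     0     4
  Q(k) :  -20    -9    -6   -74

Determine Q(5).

Write Q(k) = ak² + bk + c; the 4 given values yield a linear system in the 3 coefficients.
Solving, Q(k) = -4k² - k - 6.
Then Q(5) = -111.

-111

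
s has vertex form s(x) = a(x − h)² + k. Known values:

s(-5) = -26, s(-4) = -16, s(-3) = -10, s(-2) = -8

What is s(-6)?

-40

First differences 10, 6, 2; second difference -4 = 2a, so a = -2.
Expanding, the x-coefficient is −2ah = 4h; matching it to the data gives h = -2, and then k = -8.
So s(x) = -2(x + 2)² − 8.
s(-6) = -2·(-4)² − 8 = -40.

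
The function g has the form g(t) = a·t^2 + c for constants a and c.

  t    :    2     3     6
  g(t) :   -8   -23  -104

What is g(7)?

-143

From g(2) = -8 and g(3) = -23: 4a + c = -8 and 9a + c = -23.
Subtracting: 5a = -15, so a = -3; then c = -8 − (-3)·4 = 4.
So g(t) = -3t² + 4, and g(7) = -143.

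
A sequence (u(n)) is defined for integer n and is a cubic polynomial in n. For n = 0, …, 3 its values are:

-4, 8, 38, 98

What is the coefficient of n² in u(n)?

3

Write u(n) = an³ + bn² + cn + d; the 4 given values yield a linear system in the 4 coefficients.
Solving, u(n) = 2n³ + 3n² + 7n - 4.
The coefficient of n² is 3.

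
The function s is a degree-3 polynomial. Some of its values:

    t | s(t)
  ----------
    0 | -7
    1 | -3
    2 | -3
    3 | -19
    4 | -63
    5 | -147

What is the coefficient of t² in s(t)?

First differences: 4, 0, -16, -44, -84. Second differences: -4, -16, -28, -40. Third differences: -12, -12, -12.
Level-3 differences are constant, so s has degree 3.
Fitting a degree-3 polynomial gives s(t) = -2t³ + 4t² + 2t - 7.
The coefficient of t² is 4.

4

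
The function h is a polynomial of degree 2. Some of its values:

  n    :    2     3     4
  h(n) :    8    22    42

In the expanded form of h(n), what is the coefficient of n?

-1

Write h(n) = an² + bn + c; the 3 given values yield a linear system in the 3 coefficients.
Solving, h(n) = 3n² - n - 2.
The coefficient of n is -1.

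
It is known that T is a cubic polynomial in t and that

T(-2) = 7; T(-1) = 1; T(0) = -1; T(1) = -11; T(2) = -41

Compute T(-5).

First differences: -6, -2, -10, -30. Second differences: 4, -8, -20. Third differences: -12, -12.
Level-3 differences are constant, so T has degree 3.
Fitting a degree-3 polynomial gives T(t) = -2t³ - 4t² - 4t - 1.
Then T(-5) = 169.

169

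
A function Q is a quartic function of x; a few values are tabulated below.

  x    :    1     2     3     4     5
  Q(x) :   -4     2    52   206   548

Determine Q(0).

Write Q(x) = ax^4 + bx³ + cx² + dx + e; the 5 given values yield a linear system in the 5 coefficients.
Solving, Q(x) = x^4 - 3x² - 2.
Then Q(0) = -2.

-2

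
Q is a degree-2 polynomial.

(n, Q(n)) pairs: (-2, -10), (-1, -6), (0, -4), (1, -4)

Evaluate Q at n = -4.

First differences: 4, 2, 0. Second differences: -2, -2.
Level-2 differences are constant, so Q has degree 2.
Fitting a degree-2 polynomial gives Q(n) = -n² + n - 4.
Then Q(-4) = -24.

-24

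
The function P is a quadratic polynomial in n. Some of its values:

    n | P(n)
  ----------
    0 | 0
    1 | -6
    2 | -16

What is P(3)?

-30

Write P(n) = an² + bn + c; the 3 given values yield a linear system in the 3 coefficients.
Solving, P(n) = -2n² - 4n.
Then P(3) = -30.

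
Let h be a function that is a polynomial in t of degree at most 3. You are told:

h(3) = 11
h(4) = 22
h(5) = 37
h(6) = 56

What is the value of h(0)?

2

Write h(t) = at³ + bt² + ct + d; the 4 given values yield a linear system in the 4 coefficients.
Solving, the leading coefficient vanishes, and h(t) = 2t² - 3t + 2.
Then h(0) = 2.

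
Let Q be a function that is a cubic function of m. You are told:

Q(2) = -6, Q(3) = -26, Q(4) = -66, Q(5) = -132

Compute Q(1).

0

Write Q(m) = am³ + bm² + cm + d; the 4 given values yield a linear system in the 4 coefficients.
Solving, Q(m) = -m³ - m² + 4m - 2.
Then Q(1) = 0.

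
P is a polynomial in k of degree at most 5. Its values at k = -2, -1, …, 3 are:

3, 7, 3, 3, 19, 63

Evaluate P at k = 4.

147

First differences: 4, -4, 0, 16, 44. Second differences: -8, 4, 16, 28. Third differences: 12, 12, 12.
Level-3 differences are constant, so P has degree 3.
Fitting a degree-3 polynomial gives P(k) = 2k³ + 2k² - 4k + 3.
Then P(4) = 147.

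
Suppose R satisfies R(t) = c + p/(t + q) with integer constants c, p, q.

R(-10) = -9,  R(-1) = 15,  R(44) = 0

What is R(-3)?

(R(t) − c)(t + q) = p for each data point; the three points give a linear system in c and q, then p follows.
Solving: c = -1, q = 4, p = 48, so R(t) = -1 + 48/(t + 4).
Then R(-3) = -1 + 48/1 = 47.

47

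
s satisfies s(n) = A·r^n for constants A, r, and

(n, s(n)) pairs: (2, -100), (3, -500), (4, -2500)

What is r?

5

Consecutive ratio: -500/(-100) = 5, and -2500/(-500) = 5, so r = 5.
Then A·5^2 = -100 gives A = -4, and s(n) = -4·5^n.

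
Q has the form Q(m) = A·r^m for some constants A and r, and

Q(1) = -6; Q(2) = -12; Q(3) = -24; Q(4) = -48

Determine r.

Consecutive ratio: -12/(-6) = 2, and -24/(-12) = 2, so r = 2.
Then A·2^1 = -6 gives A = -3, and Q(m) = -3·2^m.

2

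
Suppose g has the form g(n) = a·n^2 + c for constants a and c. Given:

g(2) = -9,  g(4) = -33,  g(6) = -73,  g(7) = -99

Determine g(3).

-19

From g(2) = -9 and g(4) = -33: 4a + c = -9 and 16a + c = -33.
Subtracting: 12a = -24, so a = -2; then c = -9 − (-2)·4 = -1.
So g(n) = -2n² − 1, and g(3) = -19.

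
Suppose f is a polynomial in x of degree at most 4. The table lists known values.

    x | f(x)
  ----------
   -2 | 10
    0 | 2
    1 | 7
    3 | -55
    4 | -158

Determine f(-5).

Write f(x) = ax^4 + bx³ + cx² + dx + e; the 5 given values yield a linear system in the 5 coefficients.
Solving, the leading coefficient vanishes, and f(x) = -3x³ + 8x + 2.
Then f(-5) = 337.

337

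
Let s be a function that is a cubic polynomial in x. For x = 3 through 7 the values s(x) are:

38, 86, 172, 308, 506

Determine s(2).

16

Write s(x) = ax³ + bx² + cx + d; the 5 given values yield a linear system in the 4 coefficients.
Solving, s(x) = 2x³ - 5x² + 9x + 2.
Then s(2) = 16.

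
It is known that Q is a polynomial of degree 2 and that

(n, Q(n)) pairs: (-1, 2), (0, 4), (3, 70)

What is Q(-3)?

Write Q(n) = an² + bn + c; the 3 given values yield a linear system in the 3 coefficients.
Solving, Q(n) = 5n² + 7n + 4.
Then Q(-3) = 28.

28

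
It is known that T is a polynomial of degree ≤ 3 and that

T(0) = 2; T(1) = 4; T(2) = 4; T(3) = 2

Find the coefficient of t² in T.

First differences: 2, 0, -2. Second differences: -2, -2.
Level-2 differences are constant, so T has degree 2.
Fitting a degree-2 polynomial gives T(t) = -t² + 3t + 2.
The coefficient of t² is -1.

-1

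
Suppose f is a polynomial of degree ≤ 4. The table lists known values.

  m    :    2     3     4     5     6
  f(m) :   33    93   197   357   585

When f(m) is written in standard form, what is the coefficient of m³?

2

First differences: 60, 104, 160, 228. Second differences: 44, 56, 68. Third differences: 12, 12.
Level-3 differences are constant, so f has degree 3.
Fitting a degree-3 polynomial gives f(m) = 2m³ + 4m² + 2m - 3.
The coefficient of m³ is 2.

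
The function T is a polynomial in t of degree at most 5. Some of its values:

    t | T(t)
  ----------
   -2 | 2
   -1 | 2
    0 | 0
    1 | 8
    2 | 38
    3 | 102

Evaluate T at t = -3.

First differences: 0, -2, 8, 30, 64. Second differences: -2, 10, 22, 34. Third differences: 12, 12, 12.
Level-3 differences are constant, so T has degree 3.
Fitting a degree-3 polynomial gives T(t) = 2t³ + 5t² + t.
Then T(-3) = -12.

-12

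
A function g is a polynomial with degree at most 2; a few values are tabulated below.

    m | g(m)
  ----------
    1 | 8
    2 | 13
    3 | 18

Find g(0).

3

First differences: 5, 5.
Level-1 differences are constant, so g has degree 1.
Fitting a degree-1 polynomial gives g(m) = 5m + 3.
Then g(0) = 3.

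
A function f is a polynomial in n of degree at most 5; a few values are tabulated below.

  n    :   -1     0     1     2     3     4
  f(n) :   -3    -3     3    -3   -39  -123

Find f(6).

-507

First differences: 0, 6, -6, -36, -84. Second differences: 6, -12, -30, -48. Third differences: -18, -18, -18.
Level-3 differences are constant, so f has degree 3.
Fitting a degree-3 polynomial gives f(n) = -3n³ + 3n² + 6n - 3.
Then f(6) = -507.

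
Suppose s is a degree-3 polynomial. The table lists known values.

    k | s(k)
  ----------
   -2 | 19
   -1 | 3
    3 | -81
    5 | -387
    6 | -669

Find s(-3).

69

Write s(k) = ak³ + bk² + ck + d; the 5 given values yield a linear system in the 4 coefficients.
Solving, s(k) = -3k³ - k² + 2k + 3.
Then s(-3) = 69.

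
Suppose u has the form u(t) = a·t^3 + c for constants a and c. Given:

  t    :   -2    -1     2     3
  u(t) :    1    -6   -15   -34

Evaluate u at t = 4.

From u(-2) = 1 and u(-1) = -6: -8a + c = 1 and -1a + c = -6.
Subtracting: 7a = -7, so a = -1; then c = 1 − (-1)·(-8) = -7.
So u(t) = -1t³ − 7, and u(4) = -71.

-71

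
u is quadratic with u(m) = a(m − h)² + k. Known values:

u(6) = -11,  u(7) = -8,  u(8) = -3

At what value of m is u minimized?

First differences 3, 5; second difference 2 = 2a, so a = 1.
Expanding, the m-coefficient is −2ah = -2h; matching it to the data gives h = 5, and then k = -12.
So u(m) = 1(m − 5)² − 12.
Hence h = 5.

5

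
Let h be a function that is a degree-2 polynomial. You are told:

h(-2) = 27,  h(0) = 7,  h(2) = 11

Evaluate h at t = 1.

6

Write h(t) = at² + bt + c; the 3 given values yield a linear system in the 3 coefficients.
Solving, h(t) = 3t² - 4t + 7.
Then h(1) = 6.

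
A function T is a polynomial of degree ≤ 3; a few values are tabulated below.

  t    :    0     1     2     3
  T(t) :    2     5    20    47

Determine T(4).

86

First differences: 3, 15, 27. Second differences: 12, 12.
Level-2 differences are constant, so T has degree 2.
Extending the table by one column gives the next first difference 39, so T(4) = 47 + 39 = 86.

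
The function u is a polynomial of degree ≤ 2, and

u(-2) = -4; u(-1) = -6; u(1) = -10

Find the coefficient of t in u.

-2

Write u(t) = at² + bt + c; the 3 given values yield a linear system in the 3 coefficients.
Solving, the leading coefficient vanishes, and u(t) = -2t - 8.
The coefficient of t is -2.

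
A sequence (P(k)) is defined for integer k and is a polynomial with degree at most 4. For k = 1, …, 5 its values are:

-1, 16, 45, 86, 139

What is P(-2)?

20

Write P(k) = ak^4 + bk³ + ck² + dk + e; the 5 given values yield a linear system in the 5 coefficients.
Solving, the top 2 coefficients vanish, and P(k) = 6k² - k - 6.
Then P(-2) = 20.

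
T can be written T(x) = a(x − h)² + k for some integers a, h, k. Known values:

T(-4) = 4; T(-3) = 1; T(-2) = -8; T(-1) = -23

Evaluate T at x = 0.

-44

First differences -3, -9, -15; second difference -6 = 2a, so a = -3.
Expanding, the x-coefficient is −2ah = 6h; matching it to the data gives h = -4, and then k = 4.
So T(x) = -3(x + 4)² + 4.
T(0) = -3·4² + 4 = -44.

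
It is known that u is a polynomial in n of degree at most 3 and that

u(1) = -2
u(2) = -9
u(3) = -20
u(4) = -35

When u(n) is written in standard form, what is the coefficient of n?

First differences: -7, -11, -15. Second differences: -4, -4.
Level-2 differences are constant, so u has degree 2.
Fitting a degree-2 polynomial gives u(n) = -2n² - n + 1.
The coefficient of n is -1.

-1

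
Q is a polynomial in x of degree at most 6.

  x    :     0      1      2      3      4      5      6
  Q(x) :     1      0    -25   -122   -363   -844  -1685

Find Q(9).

-7928

First differences: -1, -25, -97, -241, -481, -841. Second differences: -24, -72, -144, -240, -360. Third differences: -48, -72, -96, -120. Fourth differences: -24, -24, -24.
Level-4 differences are constant, so Q has degree 4.
Fitting a degree-4 polynomial gives Q(x) = -x^4 - 2x³ + x² + x + 1.
Then Q(9) = -7928.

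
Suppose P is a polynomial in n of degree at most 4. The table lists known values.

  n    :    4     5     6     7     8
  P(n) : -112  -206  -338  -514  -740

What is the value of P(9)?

Write P(n) = an^4 + bn³ + cn² + dn + e; the 5 given values yield a linear system in the 5 coefficients.
Solving, the leading coefficient vanishes, and P(n) = -n³ - 4n² + 3n + 4.
Then P(9) = -1022.

-1022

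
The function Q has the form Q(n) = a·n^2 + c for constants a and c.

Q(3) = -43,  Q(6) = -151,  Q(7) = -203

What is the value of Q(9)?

-331

From Q(3) = -43 and Q(6) = -151: 9a + c = -43 and 36a + c = -151.
Subtracting: 27a = -108, so a = -4; then c = -43 − (-4)·9 = -7.
So Q(n) = -4n² − 7, and Q(9) = -331.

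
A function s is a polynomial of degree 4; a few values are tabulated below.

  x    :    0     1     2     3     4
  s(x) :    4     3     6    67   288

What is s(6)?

Write s(x) = ax^4 + bx³ + cx² + dx + e; the 5 given values yield a linear system in the 5 coefficients.
Solving, s(x) = 2x^4 - 3x³ - 3x² + 3x + 4.
Then s(6) = 1858.

1858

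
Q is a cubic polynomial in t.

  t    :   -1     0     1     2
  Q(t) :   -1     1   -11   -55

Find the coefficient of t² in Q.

-7

Write Q(t) = at³ + bt² + ct + d; the 4 given values yield a linear system in the 4 coefficients.
Solving, Q(t) = -3t³ - 7t² - 2t + 1.
The coefficient of t² is -7.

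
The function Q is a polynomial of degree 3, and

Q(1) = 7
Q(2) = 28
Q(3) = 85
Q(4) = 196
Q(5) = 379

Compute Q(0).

4

Write Q(t) = at³ + bt² + ct + d; the 5 given values yield a linear system in the 4 coefficients.
Solving, Q(t) = 3t³ + 4.
Then Q(0) = 4.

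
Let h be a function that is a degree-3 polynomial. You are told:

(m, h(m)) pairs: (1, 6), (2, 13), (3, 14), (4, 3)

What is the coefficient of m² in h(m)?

Write h(m) = am³ + bm² + cm + d; the 4 given values yield a linear system in the 4 coefficients.
Solving, h(m) = -m³ + 3m² + 5m - 1.
The coefficient of m² is 3.

3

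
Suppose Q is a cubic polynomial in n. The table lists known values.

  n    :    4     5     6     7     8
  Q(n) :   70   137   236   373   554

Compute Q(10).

First differences: 67, 99, 137, 181. Second differences: 32, 38, 44. Third differences: 6, 6.
Level-3 differences are constant, so Q has degree 3.
Fitting a degree-3 polynomial gives Q(n) = n³ + n² - 3n + 2.
Then Q(10) = 1072.

1072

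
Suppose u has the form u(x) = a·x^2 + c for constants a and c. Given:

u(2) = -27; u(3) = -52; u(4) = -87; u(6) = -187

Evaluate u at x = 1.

From u(2) = -27 and u(3) = -52: 4a + c = -27 and 9a + c = -52.
Subtracting: 5a = -25, so a = -5; then c = -27 − (-5)·4 = -7.
So u(x) = -5x² − 7, and u(1) = -12.

-12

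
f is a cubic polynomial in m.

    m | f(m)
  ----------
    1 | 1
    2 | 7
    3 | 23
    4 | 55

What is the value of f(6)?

Write f(m) = am³ + bm² + cm + d; the 4 given values yield a linear system in the 4 coefficients.
Solving, f(m) = m³ - m² + 2m - 1.
Then f(6) = 191.

191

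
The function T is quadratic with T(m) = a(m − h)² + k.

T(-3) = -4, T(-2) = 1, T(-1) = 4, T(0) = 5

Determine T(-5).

-20

First differences 5, 3, 1; second difference -2 = 2a, so a = -1.
Expanding, the m-coefficient is −2ah = 2h; matching it to the data gives h = 0, and then k = 5.
So T(m) = -1(m + 0)² + 5.
T(-5) = -1·(-5)² + 5 = -20.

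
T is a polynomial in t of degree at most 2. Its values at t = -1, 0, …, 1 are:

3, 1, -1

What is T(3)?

First differences: -2, -2.
Level-1 differences are constant, so T has degree 1.
Fitting a degree-1 polynomial gives T(t) = -2t + 1.
Then T(3) = -5.

-5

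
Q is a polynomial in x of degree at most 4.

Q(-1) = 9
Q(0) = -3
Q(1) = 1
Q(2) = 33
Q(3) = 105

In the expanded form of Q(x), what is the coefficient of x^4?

First differences: -12, 4, 32, 72. Second differences: 16, 28, 40. Third differences: 12, 12.
Level-3 differences are constant, so Q has degree 3.
Fitting a degree-3 polynomial gives Q(x) = 2x³ + 8x² - 6x - 3.
The coefficient of x^4 is 0.

0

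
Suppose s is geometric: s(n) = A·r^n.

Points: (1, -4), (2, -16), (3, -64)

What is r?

Consecutive ratio: -16/(-4) = 4, and -64/(-16) = 4, so r = 4.
Then A·4^1 = -4 gives A = -1, and s(n) = -1·4^n.

4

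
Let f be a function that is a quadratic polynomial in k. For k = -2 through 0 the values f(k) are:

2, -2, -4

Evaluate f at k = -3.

8

Write f(k) = ak² + bk + c; the 3 given values yield a linear system in the 3 coefficients.
Solving, f(k) = k² - k - 4.
Then f(-3) = 8.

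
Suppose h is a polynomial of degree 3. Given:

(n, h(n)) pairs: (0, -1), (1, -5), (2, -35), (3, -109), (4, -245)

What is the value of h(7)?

Write h(n) = an³ + bn² + cn + d; the 5 given values yield a linear system in the 4 coefficients.
Solving, h(n) = -3n³ - 4n² + 3n - 1.
Then h(7) = -1205.

-1205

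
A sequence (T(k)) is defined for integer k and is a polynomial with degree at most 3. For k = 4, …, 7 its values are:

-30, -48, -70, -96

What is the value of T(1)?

First differences: -18, -22, -26. Second differences: -4, -4.
Level-2 differences are constant, so T has degree 2.
Fitting a degree-2 polynomial gives T(k) = -2k² + 2.
Then T(1) = 0.

0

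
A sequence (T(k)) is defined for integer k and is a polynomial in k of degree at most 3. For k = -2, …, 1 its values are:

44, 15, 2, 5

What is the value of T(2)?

First differences: -29, -13, 3. Second differences: 16, 16.
Level-2 differences are constant, so T has degree 2.
Extending the table by one column gives the next first difference 19, so T(2) = 5 + 19 = 24.

24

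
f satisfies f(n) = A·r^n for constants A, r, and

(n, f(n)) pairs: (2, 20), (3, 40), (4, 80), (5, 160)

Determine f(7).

Consecutive ratio: 40/20 = 2, and 80/40 = 2, so r = 2.
Then A·2^2 = 20 gives A = 5, and f(n) = 5·2^n.
f(7) = 5·2^7 = 640.

640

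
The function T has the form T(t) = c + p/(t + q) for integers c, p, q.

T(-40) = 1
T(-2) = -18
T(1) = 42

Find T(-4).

-8

(T(t) − c)(t + q) = p for each data point; the three points give a linear system in c and q, then p follows.
Solving: c = 2, q = 0, p = 40, so T(t) = 2 + 40/(t + 0).
Then T(-4) = 2 + 40/(-4) = -8.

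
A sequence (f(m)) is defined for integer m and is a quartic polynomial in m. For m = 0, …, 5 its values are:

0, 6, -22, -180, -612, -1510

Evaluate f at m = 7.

-5712

First differences: 6, -28, -158, -432, -898. Second differences: -34, -130, -274, -466. Third differences: -96, -144, -192. Fourth differences: -48, -48.
Level-4 differences are constant, so f has degree 4.
Fitting a degree-4 polynomial gives f(m) = -2m^4 - 4m³ + 9m² + 3m.
Then f(7) = -5712.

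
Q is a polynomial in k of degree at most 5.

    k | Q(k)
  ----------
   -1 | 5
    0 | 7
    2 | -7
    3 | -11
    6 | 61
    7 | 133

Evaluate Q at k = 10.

Write Q(k) = ak^5 + bk^4 + ck³ + dk² + ek + p; the 6 given values yield a linear system in the 6 coefficients.
Solving, the top 2 coefficients vanish, and Q(k) = k³ - 4k² - 3k + 7.
Then Q(10) = 577.

577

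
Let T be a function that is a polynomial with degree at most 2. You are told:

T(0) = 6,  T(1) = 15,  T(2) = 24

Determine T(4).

42

First differences: 9, 9.
Level-1 differences are constant, so T has degree 1.
Fitting a degree-1 polynomial gives T(n) = 9n + 6.
Then T(4) = 42.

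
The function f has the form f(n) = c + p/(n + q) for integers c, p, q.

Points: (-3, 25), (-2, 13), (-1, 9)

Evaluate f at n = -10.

-3

(f(n) − c)(n + q) = p for each data point; the three points give a linear system in c and q, then p follows.
Solving: c = 1, q = 4, p = 24, so f(n) = 1 + 24/(n + 4).
Then f(-10) = 1 + 24/(-6) = -3.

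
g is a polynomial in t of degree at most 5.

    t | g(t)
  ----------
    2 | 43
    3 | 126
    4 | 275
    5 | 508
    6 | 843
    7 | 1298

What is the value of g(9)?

2640

Write g(t) = at^5 + bt^4 + ct³ + dt² + et + p; the 6 given values yield a linear system in the 6 coefficients.
Solving, the top 2 coefficients vanish, and g(t) = 3t³ + 6t² - 4t + 3.
Then g(9) = 2640.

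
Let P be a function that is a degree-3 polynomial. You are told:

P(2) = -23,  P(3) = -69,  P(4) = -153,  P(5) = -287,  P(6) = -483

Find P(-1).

7

Write P(x) = ax³ + bx² + cx + d; the 5 given values yield a linear system in the 4 coefficients.
Solving, P(x) = -2x³ - x² - 3x + 3.
Then P(-1) = 7.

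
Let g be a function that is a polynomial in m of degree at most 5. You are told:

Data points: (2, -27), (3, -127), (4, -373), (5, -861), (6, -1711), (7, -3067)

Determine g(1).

First differences: -100, -246, -488, -850, -1356. Second differences: -146, -242, -362, -506. Third differences: -96, -120, -144. Fourth differences: -24, -24.
Level-4 differences are constant, so g has degree 4.
Fitting a degree-4 polynomial gives g(m) = -m^4 - 2m³ + 3m - 1.
Then g(1) = -1.

-1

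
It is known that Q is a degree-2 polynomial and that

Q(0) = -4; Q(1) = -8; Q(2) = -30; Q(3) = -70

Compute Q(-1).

Write Q(k) = ak² + bk + c; the 4 given values yield a linear system in the 3 coefficients.
Solving, Q(k) = -9k² + 5k - 4.
Then Q(-1) = -18.

-18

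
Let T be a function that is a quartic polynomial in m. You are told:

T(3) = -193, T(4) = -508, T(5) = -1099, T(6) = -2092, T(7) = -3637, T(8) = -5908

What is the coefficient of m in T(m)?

6

First differences: -315, -591, -993, -1545, -2271. Second differences: -276, -402, -552, -726. Third differences: -126, -150, -174. Fourth differences: -24, -24.
Level-4 differences are constant, so T has degree 4.
Fitting a degree-4 polynomial gives T(m) = -m^4 - 3m³ - 5m² + 6m - 4.
The coefficient of m is 6.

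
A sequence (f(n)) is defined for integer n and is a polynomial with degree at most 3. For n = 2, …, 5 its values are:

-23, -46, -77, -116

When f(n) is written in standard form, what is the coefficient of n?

-3

First differences: -23, -31, -39. Second differences: -8, -8.
Level-2 differences are constant, so f has degree 2.
Fitting a degree-2 polynomial gives f(n) = -4n² - 3n - 1.
The coefficient of n is -3.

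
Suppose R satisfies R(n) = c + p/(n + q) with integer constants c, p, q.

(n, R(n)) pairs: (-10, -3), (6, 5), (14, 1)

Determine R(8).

3

(R(n) − c)(n + q) = p for each data point; the three points give a linear system in c and q, then p follows.
Solving: c = -1, q = -2, p = 24, so R(n) = -1 + 24/(n − 2).
Then R(8) = -1 + 24/6 = 3.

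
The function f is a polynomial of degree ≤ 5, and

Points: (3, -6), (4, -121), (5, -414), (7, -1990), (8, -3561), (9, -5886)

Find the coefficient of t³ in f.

Write f(t) = at^5 + bt^4 + ct³ + dt² + et + p; the 6 given values yield a linear system in the 6 coefficients.
Solving, the leading coefficient vanishes, and f(t) = -t^4 + 8t² + 4t - 9.
The coefficient of t³ is 0.

0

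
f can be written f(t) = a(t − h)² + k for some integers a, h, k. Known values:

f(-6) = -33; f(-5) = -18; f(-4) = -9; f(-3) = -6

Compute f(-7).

First differences 15, 9, 3; second difference -6 = 2a, so a = -3.
Expanding, the t-coefficient is −2ah = 6h; matching it to the data gives h = -3, and then k = -6.
So f(t) = -3(t + 3)² − 6.
f(-7) = -3·(-4)² − 6 = -54.

-54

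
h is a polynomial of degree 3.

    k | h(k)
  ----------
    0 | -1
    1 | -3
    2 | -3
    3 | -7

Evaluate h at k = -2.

33

Write h(k) = ak³ + bk² + ck + d; the 4 given values yield a linear system in the 4 coefficients.
Solving, h(k) = -k³ + 4k² - 5k - 1.
Then h(-2) = 33.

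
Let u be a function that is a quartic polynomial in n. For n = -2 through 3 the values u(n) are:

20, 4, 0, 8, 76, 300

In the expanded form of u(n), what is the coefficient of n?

-2

Write u(n) = an^4 + bn³ + cn² + dn + e; the 6 given values yield a linear system in the 5 coefficients.
Solving, u(n) = 2n^4 + 4n³ + 4n² - 2n.
The coefficient of n is -2.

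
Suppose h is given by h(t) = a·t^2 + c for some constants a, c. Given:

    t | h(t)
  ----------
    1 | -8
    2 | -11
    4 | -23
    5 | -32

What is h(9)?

From h(1) = -8 and h(2) = -11: 1a + c = -8 and 4a + c = -11.
Subtracting: 3a = -3, so a = -1; then c = -8 − (-1)·1 = -7.
So h(t) = -1t² − 7, and h(9) = -88.

-88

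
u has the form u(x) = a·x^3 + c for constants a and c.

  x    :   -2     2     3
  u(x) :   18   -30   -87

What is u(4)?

From u(-2) = 18 and u(2) = -30: -8a + c = 18 and 8a + c = -30.
Subtracting: 16a = -48, so a = -3; then c = 18 − (-3)·(-8) = -6.
So u(x) = -3x³ − 6, and u(4) = -198.

-198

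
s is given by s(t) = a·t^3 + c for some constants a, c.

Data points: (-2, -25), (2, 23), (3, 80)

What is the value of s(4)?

From s(-2) = -25 and s(2) = 23: -8a + c = -25 and 8a + c = 23.
Subtracting: 16a = 48, so a = 3; then c = -25 − 3·(-8) = -1.
So s(t) = 3t³ − 1, and s(4) = 191.

191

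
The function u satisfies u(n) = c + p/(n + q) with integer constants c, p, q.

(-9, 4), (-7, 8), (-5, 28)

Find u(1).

-8

(u(n) − c)(n + q) = p for each data point; the three points give a linear system in c and q, then p follows.
Solving: c = -2, q = 4, p = -30, so u(n) = -2 − 30/(n + 4).
Then u(1) = -2 − 30/5 = -8.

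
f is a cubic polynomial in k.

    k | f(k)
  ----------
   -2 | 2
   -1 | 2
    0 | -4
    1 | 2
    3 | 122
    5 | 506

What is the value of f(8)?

1892

Write f(k) = ak³ + bk² + ck + d; the 6 given values yield a linear system in the 4 coefficients.
Solving, f(k) = 3k³ + 6k² - 3k - 4.
Then f(8) = 1892.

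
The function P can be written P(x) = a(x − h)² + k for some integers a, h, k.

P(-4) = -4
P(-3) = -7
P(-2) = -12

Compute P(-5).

First differences -3, -5; second difference -2 = 2a, so a = -1.
Expanding, the x-coefficient is −2ah = 2h; matching it to the data gives h = -5, and then k = -3.
So P(x) = -1(x + 5)² − 3.
P(-5) = -1·0² − 3 = -3.

-3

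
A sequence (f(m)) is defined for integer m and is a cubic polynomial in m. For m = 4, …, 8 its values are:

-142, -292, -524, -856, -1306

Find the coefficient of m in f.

-3

First differences: -150, -232, -332, -450. Second differences: -82, -100, -118. Third differences: -18, -18.
Level-3 differences are constant, so f has degree 3.
Fitting a degree-3 polynomial gives f(m) = -3m³ + 4m² - 3m - 2.
The coefficient of m is -3.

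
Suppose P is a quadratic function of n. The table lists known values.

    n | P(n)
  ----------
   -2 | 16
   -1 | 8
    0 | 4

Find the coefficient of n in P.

-2

Write P(n) = an² + bn + c; the 3 given values yield a linear system in the 3 coefficients.
Solving, P(n) = 2n² - 2n + 4.
The coefficient of n is -2.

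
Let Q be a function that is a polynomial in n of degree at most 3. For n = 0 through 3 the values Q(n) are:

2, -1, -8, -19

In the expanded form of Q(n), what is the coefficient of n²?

-2

Write Q(n) = an³ + bn² + cn + d; the 4 given values yield a linear system in the 4 coefficients.
Solving, the leading coefficient vanishes, and Q(n) = -2n² - n + 2.
The coefficient of n² is -2.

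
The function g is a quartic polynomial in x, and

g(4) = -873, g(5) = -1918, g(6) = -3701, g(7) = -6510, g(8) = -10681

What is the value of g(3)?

-326

Write g(x) = ax^4 + bx³ + cx² + dx + e; the 5 given values yield a linear system in the 5 coefficients.
Solving, g(x) = -2x^4 - 4x³ - 7x² + 7.
Then g(3) = -326.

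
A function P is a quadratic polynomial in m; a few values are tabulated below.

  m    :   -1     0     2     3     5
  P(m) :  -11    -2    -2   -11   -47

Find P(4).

Write P(m) = am² + bm + c; the 5 given values yield a linear system in the 3 coefficients.
Solving, P(m) = -3m² + 6m - 2.
Then P(4) = -26.

-26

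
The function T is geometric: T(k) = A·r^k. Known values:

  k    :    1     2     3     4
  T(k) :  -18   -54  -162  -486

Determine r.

Consecutive ratio: -54/(-18) = 3, and -162/(-54) = 3, so r = 3.
Then A·3^1 = -18 gives A = -6, and T(k) = -6·3^k.

3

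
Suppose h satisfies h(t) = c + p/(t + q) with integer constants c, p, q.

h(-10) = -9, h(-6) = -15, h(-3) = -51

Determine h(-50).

-4

(h(t) − c)(t + q) = p for each data point; the three points give a linear system in c and q, then p follows.
Solving: c = -3, q = 2, p = 48, so h(t) = -3 + 48/(t + 2).
Then h(-50) = -3 + 48/(-48) = -4.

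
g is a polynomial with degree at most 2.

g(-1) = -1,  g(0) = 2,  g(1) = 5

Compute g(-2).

First differences: 3, 3.
Level-1 differences are constant, so g has degree 1.
Fitting a degree-1 polynomial gives g(n) = 3n + 2.
Then g(-2) = -4.

-4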